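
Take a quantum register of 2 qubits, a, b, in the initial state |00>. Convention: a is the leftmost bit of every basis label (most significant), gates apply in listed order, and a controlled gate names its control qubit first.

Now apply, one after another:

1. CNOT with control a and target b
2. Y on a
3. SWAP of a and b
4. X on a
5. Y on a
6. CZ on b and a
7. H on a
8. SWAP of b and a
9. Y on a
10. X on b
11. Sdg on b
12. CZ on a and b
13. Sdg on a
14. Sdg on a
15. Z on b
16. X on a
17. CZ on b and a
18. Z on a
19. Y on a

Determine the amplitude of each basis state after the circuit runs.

The final amplitudes are sqrt(2)/2 on |00>, -sqrt(2)*I/2 on |01>, 0 on |10>, 0 on |11>.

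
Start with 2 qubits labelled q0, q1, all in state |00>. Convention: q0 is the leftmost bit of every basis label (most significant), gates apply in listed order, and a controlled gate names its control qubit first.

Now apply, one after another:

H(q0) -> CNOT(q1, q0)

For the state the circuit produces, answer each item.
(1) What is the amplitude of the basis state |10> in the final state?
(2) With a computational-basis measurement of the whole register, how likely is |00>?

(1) |10> carries amplitude sqrt(2)/2 in the final state.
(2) A full measurement returns |00> with probability 1/2.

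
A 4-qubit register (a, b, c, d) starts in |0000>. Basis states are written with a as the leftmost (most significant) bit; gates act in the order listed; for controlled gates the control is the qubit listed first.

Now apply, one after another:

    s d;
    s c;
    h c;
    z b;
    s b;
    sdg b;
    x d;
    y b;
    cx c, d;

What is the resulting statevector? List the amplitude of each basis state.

The final amplitudes are sqrt(2)*I/2 on |0101>, sqrt(2)*I/2 on |0110>, and 0 on every other basis state.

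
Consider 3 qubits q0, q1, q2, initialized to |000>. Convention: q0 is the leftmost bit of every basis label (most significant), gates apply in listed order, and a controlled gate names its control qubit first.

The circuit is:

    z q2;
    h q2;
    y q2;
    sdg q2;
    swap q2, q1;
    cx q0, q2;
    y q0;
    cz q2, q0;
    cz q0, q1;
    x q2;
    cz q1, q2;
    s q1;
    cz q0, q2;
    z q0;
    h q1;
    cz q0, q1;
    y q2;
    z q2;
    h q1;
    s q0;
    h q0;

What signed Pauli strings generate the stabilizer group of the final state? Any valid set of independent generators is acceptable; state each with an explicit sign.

The final state is stabilized by the group generated by -XII, -IXI, +IIZ; other independent generating sets are equally valid.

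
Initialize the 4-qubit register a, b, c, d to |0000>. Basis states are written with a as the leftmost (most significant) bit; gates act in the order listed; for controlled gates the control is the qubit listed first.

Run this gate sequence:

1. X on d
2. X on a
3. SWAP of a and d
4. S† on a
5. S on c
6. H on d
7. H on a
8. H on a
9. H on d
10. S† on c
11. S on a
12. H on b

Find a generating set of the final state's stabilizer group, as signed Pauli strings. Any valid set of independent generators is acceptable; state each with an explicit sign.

The final state is stabilized by the group generated by +IXII, -ZIII, +IIZI, -IIIZ; other independent generating sets are equally valid. Key observation: the block from step 4 through step 11 cancels to the identity and can be dropped.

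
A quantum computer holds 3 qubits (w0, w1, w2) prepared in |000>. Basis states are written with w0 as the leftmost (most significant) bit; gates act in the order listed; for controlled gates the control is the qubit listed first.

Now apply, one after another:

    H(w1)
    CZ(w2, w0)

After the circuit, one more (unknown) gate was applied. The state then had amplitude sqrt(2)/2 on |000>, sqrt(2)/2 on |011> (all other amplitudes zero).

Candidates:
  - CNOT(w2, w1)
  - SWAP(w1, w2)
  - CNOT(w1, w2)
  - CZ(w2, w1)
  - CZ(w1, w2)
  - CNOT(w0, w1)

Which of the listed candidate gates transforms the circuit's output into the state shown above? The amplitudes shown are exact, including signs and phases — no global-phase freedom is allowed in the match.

It was CNOT(w1, w2) that produced the state shown.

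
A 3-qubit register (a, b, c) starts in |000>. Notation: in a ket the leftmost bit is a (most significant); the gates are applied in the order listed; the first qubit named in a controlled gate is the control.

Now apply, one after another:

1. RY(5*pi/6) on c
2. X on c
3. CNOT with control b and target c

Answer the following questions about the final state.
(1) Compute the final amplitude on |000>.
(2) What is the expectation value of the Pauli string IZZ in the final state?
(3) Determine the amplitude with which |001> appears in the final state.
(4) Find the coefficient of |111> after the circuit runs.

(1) The amplitude on |000> is sqrt(2)/4 + sqrt(6)/4.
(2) In the final state, IZZ has expectation sqrt(3)/2.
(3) The amplitude on |001> is -sqrt(2)/4 + sqrt(6)/4.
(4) The final state's coefficient on |111> equals 0.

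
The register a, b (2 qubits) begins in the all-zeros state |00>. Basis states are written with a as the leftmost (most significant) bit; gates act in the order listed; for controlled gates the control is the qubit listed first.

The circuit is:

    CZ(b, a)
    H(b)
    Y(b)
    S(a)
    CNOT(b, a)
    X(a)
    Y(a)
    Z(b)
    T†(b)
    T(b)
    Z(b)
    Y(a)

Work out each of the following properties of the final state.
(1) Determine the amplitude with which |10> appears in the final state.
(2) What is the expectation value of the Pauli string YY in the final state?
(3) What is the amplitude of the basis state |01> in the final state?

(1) |10> carries amplitude -sqrt(2)*I/2 in the final state.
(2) The observable YY averages to -1.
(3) |01> carries amplitude sqrt(2)*I/2 in the final state.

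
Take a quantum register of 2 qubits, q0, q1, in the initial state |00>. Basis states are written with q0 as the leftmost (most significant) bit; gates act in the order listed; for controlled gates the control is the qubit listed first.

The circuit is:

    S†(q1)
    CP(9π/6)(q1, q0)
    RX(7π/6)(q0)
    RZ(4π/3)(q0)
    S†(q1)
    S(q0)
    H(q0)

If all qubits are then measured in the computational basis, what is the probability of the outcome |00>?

The probability of measuring |00> is 5/8.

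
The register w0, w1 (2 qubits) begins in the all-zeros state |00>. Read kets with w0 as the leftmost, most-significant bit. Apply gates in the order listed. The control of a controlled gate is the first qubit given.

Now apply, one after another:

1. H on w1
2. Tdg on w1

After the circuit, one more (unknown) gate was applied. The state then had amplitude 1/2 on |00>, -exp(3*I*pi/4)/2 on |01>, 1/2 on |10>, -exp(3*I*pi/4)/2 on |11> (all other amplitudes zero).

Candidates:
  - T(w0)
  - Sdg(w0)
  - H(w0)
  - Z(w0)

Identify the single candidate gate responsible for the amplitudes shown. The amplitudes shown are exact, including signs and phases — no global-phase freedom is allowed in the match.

The unique candidate consistent with the amplitudes is H(w0).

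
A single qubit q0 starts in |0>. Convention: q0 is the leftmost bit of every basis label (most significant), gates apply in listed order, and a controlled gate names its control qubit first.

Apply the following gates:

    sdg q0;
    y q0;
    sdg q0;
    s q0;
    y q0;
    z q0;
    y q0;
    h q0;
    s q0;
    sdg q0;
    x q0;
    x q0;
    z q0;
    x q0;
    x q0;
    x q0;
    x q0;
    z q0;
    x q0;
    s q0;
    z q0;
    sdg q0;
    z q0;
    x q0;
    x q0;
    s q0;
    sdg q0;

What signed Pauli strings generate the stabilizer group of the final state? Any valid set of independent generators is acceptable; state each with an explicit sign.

The stabilizer group can be generated by -X, among other valid generating sets.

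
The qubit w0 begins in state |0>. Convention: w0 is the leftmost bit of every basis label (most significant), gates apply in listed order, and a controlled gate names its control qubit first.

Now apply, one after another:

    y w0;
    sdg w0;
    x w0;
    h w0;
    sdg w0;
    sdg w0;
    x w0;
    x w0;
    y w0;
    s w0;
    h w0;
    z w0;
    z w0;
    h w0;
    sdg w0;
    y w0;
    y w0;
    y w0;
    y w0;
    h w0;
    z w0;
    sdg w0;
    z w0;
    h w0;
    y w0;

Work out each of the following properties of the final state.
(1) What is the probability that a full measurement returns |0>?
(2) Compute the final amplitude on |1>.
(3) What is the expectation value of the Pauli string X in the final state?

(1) A full measurement returns |0> with probability 1/2.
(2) The final state's coefficient on |1> equals -sqrt(2)/2.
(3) The expectation value of X is -1.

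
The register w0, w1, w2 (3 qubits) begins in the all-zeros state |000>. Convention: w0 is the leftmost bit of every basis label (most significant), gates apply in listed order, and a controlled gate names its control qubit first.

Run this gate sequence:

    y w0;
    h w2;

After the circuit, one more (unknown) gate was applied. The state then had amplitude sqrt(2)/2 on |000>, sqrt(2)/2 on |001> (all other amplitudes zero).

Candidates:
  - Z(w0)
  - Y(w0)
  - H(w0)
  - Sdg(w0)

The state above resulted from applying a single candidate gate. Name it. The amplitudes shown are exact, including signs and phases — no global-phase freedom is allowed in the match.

The applied gate was Y(w0).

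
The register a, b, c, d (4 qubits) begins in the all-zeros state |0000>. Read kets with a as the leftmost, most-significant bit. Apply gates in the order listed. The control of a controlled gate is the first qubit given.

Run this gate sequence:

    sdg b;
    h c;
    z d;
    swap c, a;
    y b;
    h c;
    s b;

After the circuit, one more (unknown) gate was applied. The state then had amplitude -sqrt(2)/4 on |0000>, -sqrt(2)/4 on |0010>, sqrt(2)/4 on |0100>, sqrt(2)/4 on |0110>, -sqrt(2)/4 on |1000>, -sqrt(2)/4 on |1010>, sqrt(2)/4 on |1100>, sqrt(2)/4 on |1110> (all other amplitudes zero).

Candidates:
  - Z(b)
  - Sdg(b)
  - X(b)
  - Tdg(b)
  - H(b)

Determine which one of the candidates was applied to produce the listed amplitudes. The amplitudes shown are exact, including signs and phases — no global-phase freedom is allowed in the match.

The unique candidate consistent with the amplitudes is H(b).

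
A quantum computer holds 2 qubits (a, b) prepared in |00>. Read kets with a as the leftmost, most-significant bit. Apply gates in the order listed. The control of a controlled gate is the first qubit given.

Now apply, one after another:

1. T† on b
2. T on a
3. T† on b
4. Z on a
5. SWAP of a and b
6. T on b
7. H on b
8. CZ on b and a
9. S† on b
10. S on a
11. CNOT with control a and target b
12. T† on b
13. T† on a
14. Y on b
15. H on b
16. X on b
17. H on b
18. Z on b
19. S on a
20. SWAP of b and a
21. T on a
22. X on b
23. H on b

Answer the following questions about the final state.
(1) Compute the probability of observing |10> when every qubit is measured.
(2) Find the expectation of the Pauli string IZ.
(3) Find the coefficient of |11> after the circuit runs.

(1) A full measurement returns |10> with probability 1/4.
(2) The expectation value of IZ is 0.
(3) |11> carries amplitude -exp(3*I*pi/4)/2 in the final state.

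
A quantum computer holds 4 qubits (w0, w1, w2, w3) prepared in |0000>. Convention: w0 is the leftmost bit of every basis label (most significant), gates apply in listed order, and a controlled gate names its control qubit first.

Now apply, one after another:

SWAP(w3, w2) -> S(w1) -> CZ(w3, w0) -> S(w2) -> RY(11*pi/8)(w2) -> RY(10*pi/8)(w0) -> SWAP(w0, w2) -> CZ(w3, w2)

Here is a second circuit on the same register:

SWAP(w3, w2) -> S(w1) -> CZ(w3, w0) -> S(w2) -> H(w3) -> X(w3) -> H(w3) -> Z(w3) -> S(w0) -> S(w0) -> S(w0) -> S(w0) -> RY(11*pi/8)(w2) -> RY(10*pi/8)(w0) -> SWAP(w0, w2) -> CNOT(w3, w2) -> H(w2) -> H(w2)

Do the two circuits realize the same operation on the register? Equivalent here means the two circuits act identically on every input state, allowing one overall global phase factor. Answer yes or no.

No, they are not equivalent — no single phase factor reconciles the two unitaries.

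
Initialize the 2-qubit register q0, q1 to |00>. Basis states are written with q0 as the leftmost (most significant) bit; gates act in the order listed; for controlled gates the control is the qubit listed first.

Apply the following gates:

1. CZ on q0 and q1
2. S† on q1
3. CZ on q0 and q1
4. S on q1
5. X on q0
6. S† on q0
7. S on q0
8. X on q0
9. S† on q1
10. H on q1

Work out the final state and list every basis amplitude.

The resulting statevector has amplitude sqrt(2)/2 on |00>, sqrt(2)/2 on |01>, 0 on |10>, 0 on |11>. Key observation: the block from step 4 through step 9 cancels to the identity and can be dropped.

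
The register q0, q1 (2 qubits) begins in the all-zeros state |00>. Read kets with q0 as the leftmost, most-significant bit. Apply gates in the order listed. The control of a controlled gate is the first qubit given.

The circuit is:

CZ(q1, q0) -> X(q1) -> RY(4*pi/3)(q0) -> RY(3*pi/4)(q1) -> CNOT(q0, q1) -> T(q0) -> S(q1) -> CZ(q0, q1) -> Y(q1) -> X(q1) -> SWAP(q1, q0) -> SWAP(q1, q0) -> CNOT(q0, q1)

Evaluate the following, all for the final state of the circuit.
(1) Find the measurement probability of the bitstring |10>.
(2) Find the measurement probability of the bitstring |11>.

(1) Outcome |10> occurs with probability 3*sqrt(2)/16 + 3/8. Key observation: the block from step 11 through step 12 cancels to the identity and can be dropped.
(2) A full measurement returns |11> with probability 3/8 - 3*sqrt(2)/16.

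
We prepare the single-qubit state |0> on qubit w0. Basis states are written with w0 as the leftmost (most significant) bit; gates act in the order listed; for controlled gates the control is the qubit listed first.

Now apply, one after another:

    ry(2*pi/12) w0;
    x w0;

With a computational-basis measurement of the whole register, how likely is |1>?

The probability of measuring |1> is sqrt(3)/4 + 1/2.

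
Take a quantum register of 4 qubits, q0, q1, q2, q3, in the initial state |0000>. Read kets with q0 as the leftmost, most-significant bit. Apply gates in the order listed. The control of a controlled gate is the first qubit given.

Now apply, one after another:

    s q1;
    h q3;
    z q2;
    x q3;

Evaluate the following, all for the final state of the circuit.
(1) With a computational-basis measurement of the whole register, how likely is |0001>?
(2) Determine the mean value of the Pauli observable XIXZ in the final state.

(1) A full measurement returns |0001> with probability 1/2.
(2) The expectation value of XIXZ is 0.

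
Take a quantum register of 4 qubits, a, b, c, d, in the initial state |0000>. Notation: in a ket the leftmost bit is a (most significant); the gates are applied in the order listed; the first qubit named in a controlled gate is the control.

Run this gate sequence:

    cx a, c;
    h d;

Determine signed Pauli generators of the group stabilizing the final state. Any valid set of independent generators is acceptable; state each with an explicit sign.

One valid set of independent stabilizer generators is +IIIX, +ZIII, +IZII, +IIZI (any independent generating set of the same group is equally correct).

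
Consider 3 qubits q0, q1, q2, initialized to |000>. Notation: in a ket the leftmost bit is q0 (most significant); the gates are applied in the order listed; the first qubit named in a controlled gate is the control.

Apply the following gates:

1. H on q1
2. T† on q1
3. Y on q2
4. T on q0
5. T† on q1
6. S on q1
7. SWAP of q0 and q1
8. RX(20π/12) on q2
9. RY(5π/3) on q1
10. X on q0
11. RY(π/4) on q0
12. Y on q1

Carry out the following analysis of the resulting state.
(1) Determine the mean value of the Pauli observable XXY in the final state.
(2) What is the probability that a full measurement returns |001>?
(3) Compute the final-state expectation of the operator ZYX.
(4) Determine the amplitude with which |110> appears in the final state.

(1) In the final state, XXY has expectation -3*sqrt(2)/8.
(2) A full measurement returns |001> with probability 3/32 - 3*sqrt(2)/64.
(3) The observable ZYX averages to 0.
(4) |110> carries amplitude -sqrt(6)*I*sqrt(sqrt(2) + 2)/16 - sqrt(6)*I*sqrt(2 - sqrt(2))/16 in the final state.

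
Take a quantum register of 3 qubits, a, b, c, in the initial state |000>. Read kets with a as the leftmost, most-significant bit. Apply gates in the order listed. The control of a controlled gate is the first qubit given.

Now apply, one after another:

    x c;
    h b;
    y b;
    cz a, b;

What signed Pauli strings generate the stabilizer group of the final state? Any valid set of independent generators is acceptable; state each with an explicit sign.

The final state is stabilized by the group generated by -IXI, +ZII, -IIZ; other independent generating sets are equally valid.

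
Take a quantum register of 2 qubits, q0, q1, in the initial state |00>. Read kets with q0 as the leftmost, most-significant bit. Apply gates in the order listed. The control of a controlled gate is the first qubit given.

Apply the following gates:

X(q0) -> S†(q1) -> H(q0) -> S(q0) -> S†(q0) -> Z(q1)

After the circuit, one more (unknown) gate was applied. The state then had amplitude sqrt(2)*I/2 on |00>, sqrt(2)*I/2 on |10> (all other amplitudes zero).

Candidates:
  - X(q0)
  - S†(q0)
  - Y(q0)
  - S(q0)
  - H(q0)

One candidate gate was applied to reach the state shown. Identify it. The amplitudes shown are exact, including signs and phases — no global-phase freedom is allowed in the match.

The applied gate was Y(q0). Key observation: gates 4-5 undo each other exactly, leaving only the rest of the circuit to track.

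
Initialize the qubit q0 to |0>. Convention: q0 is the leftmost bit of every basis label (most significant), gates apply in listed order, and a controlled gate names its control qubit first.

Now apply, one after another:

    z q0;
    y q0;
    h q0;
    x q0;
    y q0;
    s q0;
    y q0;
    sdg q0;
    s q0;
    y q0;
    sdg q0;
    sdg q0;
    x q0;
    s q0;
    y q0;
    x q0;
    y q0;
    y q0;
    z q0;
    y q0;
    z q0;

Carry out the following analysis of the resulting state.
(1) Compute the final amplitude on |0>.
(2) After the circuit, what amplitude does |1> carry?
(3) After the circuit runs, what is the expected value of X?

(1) The amplitude on |0> is sqrt(2)*I/2. Key observation: gates 6-11 undo each other exactly, leaving only the rest of the circuit to track.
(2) |1> carries amplitude -sqrt(2)*I/2 in the final state.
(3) In the final state, X has expectation -1.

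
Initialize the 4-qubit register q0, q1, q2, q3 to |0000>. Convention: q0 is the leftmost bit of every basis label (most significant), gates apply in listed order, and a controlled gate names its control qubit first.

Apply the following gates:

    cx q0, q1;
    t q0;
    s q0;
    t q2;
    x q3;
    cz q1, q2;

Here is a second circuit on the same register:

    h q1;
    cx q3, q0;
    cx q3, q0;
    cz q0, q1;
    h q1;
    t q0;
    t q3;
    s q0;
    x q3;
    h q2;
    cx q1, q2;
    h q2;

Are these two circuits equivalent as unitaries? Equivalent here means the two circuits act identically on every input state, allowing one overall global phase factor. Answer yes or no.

No: there is an input state on which the two circuits produce genuinely different outputs (not merely differing by a phase).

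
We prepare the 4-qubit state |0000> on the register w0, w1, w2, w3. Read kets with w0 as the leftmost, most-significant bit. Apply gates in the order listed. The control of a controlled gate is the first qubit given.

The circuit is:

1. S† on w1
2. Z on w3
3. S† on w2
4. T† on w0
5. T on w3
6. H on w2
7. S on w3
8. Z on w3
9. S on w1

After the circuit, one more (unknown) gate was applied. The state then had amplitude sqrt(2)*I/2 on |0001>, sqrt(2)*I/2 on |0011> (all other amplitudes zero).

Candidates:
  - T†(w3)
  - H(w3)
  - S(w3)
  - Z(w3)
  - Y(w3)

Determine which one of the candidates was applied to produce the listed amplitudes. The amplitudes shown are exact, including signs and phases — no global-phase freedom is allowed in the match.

The unique candidate consistent with the amplitudes is Y(w3).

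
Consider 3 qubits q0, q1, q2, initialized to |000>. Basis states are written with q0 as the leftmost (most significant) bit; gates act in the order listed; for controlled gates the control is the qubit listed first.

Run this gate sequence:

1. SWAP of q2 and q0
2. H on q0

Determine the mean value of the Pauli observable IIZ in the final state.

The expectation value of IIZ is 1.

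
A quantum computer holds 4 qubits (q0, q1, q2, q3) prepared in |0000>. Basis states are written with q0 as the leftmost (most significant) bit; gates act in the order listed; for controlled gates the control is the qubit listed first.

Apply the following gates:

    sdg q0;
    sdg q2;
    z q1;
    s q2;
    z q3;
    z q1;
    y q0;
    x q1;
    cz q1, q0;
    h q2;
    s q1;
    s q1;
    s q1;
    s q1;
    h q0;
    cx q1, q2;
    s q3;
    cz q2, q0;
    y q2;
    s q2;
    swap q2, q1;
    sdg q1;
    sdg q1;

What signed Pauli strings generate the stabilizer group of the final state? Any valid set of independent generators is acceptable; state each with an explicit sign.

One valid set of independent stabilizer generators is +XZII, +ZYII, -IIZI, +IIIZ (any independent generating set of the same group is equally correct). Key observation: gates 11-14 undo each other exactly, leaving only the rest of the circuit to track.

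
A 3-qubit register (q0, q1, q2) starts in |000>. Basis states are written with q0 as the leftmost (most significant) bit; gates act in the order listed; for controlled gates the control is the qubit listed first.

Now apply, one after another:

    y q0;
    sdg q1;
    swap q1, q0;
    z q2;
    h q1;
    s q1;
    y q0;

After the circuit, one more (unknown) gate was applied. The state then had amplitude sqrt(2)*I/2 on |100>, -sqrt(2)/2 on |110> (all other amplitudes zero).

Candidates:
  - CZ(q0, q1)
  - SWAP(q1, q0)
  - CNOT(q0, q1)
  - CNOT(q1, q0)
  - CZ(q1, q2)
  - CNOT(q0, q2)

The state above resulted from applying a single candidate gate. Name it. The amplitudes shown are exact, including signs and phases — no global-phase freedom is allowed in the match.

The unique candidate consistent with the amplitudes is CNOT(q0, q1).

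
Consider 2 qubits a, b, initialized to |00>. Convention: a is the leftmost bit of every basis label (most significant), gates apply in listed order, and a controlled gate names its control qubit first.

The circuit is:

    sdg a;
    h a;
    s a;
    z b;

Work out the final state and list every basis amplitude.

The final amplitudes are sqrt(2)/2 on |00>, 0 on |01>, sqrt(2)*I/2 on |10>, 0 on |11>.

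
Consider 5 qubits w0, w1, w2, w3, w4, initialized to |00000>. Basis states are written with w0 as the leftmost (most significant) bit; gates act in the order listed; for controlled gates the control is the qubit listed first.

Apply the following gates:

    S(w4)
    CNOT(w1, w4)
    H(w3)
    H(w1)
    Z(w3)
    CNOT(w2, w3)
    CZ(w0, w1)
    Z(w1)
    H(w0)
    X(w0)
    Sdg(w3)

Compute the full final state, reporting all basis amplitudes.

The final amplitudes are sqrt(2)/4 on |00000>, sqrt(2)*I/4 on |00010>, -sqrt(2)/4 on |01000>, -sqrt(2)*I/4 on |01010>, sqrt(2)/4 on |10000>, sqrt(2)*I/4 on |10010>, -sqrt(2)/4 on |11000>, -sqrt(2)*I/4 on |11010>, and 0 on every other basis state.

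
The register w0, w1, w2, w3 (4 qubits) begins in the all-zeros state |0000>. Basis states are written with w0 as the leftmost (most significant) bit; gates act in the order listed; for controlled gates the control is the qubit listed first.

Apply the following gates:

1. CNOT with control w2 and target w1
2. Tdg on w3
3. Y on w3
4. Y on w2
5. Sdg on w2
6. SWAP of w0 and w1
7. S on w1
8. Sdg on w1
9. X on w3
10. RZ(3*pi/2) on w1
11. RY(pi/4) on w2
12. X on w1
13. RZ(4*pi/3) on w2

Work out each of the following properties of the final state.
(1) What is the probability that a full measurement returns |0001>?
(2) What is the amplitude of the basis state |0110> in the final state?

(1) Outcome |0001> occurs with probability 0. Key observation: gates 7-8 undo each other exactly, leaving only the rest of the circuit to track.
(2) The amplitude on |0110> is sqrt(sqrt(2) + 2)*exp(5*I*pi/12)/2.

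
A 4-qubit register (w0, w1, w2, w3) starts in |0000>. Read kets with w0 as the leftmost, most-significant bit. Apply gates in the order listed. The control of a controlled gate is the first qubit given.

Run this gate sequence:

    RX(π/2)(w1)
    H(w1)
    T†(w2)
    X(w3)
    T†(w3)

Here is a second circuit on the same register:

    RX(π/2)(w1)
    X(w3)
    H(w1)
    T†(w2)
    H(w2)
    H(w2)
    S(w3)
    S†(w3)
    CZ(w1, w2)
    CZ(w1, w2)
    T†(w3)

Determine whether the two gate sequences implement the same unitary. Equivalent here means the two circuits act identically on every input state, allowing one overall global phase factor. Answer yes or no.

Yes: on every input state the two circuits agree up to one overall phase factor.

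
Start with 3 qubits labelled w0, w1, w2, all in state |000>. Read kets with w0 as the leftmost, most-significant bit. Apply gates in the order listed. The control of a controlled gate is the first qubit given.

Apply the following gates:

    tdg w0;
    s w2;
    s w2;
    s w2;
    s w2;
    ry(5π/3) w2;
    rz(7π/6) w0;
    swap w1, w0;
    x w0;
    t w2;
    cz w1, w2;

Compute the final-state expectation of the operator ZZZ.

The expectation value of ZZZ is -1/2. Key observation: the block from step 2 through step 5 cancels to the identity and can be dropped.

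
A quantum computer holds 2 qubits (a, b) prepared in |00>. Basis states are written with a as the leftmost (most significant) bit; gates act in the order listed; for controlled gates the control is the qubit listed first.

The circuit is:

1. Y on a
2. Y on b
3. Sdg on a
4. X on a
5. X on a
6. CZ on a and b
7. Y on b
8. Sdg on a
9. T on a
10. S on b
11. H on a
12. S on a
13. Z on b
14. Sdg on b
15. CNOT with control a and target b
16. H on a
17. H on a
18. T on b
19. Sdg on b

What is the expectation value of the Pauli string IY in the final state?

In the final state, IY has expectation 0.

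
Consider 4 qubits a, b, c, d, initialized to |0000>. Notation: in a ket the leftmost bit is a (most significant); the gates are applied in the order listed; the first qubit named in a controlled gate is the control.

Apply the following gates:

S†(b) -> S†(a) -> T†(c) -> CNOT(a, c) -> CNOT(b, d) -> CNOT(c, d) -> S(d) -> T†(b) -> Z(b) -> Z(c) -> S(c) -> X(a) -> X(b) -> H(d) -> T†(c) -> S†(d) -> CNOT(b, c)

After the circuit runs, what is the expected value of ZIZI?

In the final state, ZIZI has expectation 1.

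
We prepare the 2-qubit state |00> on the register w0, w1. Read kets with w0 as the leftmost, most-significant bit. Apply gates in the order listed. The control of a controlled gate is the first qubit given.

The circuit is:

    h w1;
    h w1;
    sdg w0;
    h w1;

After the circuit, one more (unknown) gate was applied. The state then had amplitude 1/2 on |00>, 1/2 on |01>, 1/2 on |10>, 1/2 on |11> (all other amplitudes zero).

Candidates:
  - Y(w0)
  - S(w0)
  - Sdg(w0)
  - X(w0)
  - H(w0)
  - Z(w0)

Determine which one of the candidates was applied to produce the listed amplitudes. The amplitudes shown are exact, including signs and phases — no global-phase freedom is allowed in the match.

It was H(w0) that produced the state shown. Key observation: the block from step 1 through step 2 cancels to the identity and can be dropped.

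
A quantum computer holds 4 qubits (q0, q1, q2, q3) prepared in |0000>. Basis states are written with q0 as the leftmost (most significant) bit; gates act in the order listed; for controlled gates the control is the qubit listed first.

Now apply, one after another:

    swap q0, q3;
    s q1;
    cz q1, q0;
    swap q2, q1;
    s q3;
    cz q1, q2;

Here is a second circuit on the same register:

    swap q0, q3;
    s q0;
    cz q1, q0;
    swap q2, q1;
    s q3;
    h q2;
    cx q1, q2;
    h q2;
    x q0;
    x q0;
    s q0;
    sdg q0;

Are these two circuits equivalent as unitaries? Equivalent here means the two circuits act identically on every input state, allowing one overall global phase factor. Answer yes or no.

No: there is an input state on which the two circuits produce genuinely different outputs (not merely differing by a phase).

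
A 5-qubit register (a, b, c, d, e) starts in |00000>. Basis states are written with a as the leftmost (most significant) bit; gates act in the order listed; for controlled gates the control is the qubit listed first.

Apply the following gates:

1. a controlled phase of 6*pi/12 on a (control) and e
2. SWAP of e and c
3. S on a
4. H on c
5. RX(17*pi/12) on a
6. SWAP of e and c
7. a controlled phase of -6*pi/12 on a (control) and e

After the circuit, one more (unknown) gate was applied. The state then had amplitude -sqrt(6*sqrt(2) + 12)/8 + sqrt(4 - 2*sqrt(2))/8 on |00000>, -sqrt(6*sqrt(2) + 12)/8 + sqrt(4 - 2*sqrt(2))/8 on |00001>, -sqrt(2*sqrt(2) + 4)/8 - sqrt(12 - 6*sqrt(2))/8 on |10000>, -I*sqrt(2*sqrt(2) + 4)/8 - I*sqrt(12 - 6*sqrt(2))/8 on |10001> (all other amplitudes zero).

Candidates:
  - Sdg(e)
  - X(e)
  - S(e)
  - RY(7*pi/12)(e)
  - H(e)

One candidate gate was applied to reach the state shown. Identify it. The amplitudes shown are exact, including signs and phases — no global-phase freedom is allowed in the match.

The unique candidate consistent with the amplitudes is X(e).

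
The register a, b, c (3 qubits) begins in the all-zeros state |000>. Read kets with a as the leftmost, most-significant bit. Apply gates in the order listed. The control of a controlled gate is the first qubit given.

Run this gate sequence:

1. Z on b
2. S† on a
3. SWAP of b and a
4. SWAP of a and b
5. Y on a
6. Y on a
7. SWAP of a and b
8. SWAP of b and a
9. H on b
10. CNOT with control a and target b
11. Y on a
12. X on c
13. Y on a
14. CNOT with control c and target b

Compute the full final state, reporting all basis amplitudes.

The final amplitudes are sqrt(2)/2 on |001>, sqrt(2)/2 on |011>, and 0 on every other basis state. Key observation: the block from step 3 through step 8 cancels to the identity and can be dropped.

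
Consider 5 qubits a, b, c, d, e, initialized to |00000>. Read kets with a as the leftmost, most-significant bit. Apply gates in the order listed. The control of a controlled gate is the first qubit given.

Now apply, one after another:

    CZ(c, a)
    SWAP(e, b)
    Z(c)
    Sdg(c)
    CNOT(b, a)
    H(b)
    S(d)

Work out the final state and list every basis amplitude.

The final amplitudes are sqrt(2)/2 on |00000>, sqrt(2)/2 on |01000>, and 0 on every other basis state.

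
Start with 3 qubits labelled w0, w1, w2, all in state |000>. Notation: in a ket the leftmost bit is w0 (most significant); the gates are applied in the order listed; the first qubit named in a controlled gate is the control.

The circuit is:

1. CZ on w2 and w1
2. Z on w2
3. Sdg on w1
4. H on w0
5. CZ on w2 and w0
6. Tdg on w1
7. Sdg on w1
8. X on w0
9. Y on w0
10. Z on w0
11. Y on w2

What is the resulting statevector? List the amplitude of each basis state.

After the circuit, the state carries amplitude sqrt(2)/2 on |001>, sqrt(2)/2 on |101>, and 0 on every other basis state.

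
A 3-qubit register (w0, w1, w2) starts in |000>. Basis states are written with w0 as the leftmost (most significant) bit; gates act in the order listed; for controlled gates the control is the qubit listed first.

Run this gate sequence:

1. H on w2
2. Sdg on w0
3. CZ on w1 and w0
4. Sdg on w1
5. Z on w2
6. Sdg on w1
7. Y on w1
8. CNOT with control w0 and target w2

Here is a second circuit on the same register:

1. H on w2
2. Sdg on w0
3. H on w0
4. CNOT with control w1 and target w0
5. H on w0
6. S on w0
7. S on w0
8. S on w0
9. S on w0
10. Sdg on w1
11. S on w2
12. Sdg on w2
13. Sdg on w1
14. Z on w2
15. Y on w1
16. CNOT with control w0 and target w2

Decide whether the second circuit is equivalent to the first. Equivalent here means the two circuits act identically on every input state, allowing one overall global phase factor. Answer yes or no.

Yes — the two circuits implement the same unitary up to a global phase.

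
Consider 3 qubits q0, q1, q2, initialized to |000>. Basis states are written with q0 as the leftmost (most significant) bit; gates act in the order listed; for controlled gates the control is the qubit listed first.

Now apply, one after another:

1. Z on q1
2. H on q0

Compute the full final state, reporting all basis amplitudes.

The final amplitudes are sqrt(2)/2 on |000>, sqrt(2)/2 on |100>, and 0 on every other basis state.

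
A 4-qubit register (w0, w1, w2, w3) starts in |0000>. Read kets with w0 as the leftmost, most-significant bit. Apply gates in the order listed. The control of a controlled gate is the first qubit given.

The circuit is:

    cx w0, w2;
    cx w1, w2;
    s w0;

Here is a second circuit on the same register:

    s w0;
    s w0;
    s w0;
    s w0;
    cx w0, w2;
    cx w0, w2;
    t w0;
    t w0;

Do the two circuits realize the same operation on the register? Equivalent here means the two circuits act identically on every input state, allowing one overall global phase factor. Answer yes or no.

No: there is an input state on which the two circuits produce genuinely different outputs (not merely differing by a phase).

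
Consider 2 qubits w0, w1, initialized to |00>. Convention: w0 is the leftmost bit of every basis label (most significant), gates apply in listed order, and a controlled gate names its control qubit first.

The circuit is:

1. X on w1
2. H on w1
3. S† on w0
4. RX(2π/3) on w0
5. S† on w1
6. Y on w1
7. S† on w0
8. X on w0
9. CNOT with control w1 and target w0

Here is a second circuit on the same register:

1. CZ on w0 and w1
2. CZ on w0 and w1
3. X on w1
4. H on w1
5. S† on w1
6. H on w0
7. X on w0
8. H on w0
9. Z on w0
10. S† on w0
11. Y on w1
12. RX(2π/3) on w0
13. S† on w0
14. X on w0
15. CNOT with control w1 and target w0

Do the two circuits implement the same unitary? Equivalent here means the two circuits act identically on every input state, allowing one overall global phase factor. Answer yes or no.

Yes, they are equivalent — the unitaries differ by at most a global phase.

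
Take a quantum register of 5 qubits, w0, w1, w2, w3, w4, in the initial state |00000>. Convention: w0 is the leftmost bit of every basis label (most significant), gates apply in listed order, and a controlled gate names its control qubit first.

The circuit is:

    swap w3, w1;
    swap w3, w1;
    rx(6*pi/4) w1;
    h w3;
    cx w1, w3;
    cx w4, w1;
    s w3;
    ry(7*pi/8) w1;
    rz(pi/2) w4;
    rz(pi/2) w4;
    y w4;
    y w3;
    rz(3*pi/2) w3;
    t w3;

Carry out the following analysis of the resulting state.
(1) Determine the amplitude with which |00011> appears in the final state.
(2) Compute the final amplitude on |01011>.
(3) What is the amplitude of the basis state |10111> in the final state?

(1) |00011> carries amplitude exp(I*pi/16)/2 in the final state. Key observation: steps 1-2 multiply out to the identity, so the circuit reduces to the remaining gates.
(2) The final state's coefficient on |01011> equals -sin(pi/16)/2 + I*cos(pi/16)/2.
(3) The amplitude on |10111> is 0.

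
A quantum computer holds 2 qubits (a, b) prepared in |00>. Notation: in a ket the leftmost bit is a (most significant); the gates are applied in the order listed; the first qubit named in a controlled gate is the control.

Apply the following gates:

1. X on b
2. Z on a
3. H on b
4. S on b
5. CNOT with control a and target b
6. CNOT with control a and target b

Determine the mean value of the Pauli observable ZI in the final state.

The expectation value of ZI is 1. Key observation: steps 5-6 multiply out to the identity, so the circuit reduces to the remaining gates.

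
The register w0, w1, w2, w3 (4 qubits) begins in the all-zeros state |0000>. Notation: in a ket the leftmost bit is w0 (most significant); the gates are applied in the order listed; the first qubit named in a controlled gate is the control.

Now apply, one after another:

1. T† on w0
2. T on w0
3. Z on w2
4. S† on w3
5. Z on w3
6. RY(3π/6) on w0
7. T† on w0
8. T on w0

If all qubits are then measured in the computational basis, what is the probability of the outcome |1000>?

The probability of measuring |1000> is 1/2.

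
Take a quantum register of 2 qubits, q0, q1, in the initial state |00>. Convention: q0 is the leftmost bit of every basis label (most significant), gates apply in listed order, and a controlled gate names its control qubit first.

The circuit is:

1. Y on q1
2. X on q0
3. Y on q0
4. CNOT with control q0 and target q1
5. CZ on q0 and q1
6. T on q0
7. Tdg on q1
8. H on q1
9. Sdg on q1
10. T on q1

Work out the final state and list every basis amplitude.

After the circuit, the state carries amplitude -sqrt(2)*exp(3*I*pi/4)/2 on |00>, sqrt(2)*I/2 on |01>, 0 on |10>, 0 on |11>.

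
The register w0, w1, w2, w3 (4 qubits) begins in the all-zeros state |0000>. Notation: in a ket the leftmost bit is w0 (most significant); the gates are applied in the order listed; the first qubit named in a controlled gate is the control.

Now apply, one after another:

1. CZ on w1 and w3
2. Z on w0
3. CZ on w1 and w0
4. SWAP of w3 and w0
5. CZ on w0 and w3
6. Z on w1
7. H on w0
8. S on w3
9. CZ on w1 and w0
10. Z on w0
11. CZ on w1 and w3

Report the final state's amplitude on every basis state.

The final amplitudes are sqrt(2)/2 on |0000>, -sqrt(2)/2 on |1000>, and 0 on every other basis state.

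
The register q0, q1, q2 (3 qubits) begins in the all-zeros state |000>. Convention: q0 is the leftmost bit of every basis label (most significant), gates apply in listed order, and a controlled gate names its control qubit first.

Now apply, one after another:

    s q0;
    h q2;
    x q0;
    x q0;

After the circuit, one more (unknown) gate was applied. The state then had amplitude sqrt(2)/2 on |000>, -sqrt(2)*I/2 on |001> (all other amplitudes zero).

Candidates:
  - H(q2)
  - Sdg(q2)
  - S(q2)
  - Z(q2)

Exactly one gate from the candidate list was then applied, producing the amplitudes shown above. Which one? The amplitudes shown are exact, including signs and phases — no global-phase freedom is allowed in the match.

The unique candidate consistent with the amplitudes is Sdg(q2). Key observation: gates 3-4 undo each other exactly, leaving only the rest of the circuit to track.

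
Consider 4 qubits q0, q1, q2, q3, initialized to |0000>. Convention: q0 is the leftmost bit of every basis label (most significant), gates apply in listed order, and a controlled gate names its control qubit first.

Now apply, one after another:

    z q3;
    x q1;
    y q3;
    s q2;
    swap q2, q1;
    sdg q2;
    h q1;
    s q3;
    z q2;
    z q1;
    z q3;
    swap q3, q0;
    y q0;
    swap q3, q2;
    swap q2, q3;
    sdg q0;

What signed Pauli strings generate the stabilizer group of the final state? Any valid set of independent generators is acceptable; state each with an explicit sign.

The final state is stabilized by the group generated by -IXII, +ZIII, -IIZI, +IIIZ; other independent generating sets are equally valid.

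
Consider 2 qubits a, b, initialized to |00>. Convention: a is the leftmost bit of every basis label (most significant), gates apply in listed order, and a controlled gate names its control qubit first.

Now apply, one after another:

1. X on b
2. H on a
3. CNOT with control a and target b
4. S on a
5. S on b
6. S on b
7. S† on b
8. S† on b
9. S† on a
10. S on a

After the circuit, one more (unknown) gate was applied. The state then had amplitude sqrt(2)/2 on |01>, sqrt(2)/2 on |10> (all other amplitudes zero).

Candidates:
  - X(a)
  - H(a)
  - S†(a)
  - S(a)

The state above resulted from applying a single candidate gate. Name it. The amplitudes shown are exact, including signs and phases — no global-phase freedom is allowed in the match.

The unique candidate consistent with the amplitudes is S†(a).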